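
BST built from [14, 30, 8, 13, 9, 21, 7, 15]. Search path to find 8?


BST root = 14
Search for 8: compare at each node
Path: [14, 8]


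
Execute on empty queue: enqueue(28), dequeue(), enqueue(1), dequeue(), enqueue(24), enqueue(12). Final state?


enqueue(28) -> [28]
dequeue() returns 28 -> []
enqueue(1) -> [1]
dequeue() returns 1 -> []
enqueue(24) -> [24]
enqueue(12) -> [24, 12]
Final queue (front to back): [24, 12]


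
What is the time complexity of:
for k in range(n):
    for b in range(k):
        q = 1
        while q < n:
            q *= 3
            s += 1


Per nesting level: O(n) * O(n) [triangular over k] * O(log n) = O(n^2 log n)
Complexity: O(n^2 log n)


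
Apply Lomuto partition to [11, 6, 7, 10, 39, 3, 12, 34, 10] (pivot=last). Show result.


Elements <= 10 go left of pivot.
Result: [6, 7, 10, 3, 10, 11, 12, 34, 39], pivot at index 4


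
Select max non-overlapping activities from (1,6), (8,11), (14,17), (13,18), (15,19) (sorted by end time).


Greedy: pick earliest-ending, then skip overlaps.
Selected (3 activities): [(1, 6), (8, 11), (14, 17)]


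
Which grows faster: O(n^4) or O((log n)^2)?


polylogarithmic grows slower than quartic
O((log n)^2) is asymptotically smaller; O(n^4) grows faster


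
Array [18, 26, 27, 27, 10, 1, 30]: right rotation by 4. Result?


Right rotate by 4: [27, 10, 1, 30, 18, 26, 27]


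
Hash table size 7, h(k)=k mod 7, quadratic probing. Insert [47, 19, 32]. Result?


Insertions: 47->slot 5; 19->slot 6; 32->slot 4
Table: [None, None, None, None, 32, 47, 19]


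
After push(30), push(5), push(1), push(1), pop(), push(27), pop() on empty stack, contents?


push(30) -> [30]
push(5) -> [30, 5]
push(1) -> [30, 5, 1]
push(1) -> [30, 5, 1, 1]
pop() returns 1 -> [30, 5, 1]
push(27) -> [30, 5, 1, 27]
pop() returns 27 -> [30, 5, 1]
Final stack (bottom to top): [30, 5, 1]


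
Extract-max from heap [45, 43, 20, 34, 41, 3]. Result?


Max = 45
Replace root with last, heapify down
Resulting heap: [43, 41, 20, 34, 3]


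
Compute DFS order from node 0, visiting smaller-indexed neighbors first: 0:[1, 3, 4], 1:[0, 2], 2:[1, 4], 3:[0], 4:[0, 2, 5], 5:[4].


DFS stack-based: start with [0]
Visit order: [0, 1, 2, 4, 5, 3]


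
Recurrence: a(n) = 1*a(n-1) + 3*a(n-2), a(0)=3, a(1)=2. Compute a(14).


Build bottom-up:
...a(12)=36467, a(13)=83858, a(14)=1*83858+3*36467=193259


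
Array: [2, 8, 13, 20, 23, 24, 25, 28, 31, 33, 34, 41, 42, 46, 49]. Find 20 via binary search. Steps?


Search for 20:
[0,14] mid=7 arr[7]=28
[0,6] mid=3 arr[3]=20
Total: 2 comparisons


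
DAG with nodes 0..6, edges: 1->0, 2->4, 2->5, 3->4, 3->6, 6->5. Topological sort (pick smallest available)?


Kahn's algorithm, process smallest node first
Order: [1, 0, 2, 3, 4, 6, 5]


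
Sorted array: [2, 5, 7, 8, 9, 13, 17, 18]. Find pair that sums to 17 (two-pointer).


Two pointers: lo=0, hi=7
Found pair: (8, 9) summing to 17


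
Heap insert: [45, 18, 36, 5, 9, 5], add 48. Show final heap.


Append 48: [45, 18, 36, 5, 9, 5, 48]
Bubble up: swap idx 6(48) with idx 2(36); swap idx 2(48) with idx 0(45)
Result: [48, 18, 45, 5, 9, 5, 36]


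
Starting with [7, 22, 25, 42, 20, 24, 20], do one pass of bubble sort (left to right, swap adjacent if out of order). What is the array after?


After one pass: [7, 22, 25, 20, 24, 20, 42]


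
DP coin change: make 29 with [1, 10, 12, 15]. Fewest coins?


dp[0]=0; dp[i]=1+min(dp[i-c] for c in coins)
...dp[24]=2, dp[25]=2, dp[26]=3, dp[27]=2, dp[28]=3, dp[29]=4
Minimum coins for 29 = 4


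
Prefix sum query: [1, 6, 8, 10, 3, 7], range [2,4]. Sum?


Prefix sums: [0, 1, 7, 15, 25, 28, 35]
Sum[2..4] = prefix[5] - prefix[2] = 28 - 7 = 21


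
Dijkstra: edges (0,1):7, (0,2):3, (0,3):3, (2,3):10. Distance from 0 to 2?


Dijkstra from 0:
Distances: {0: 0, 1: 7, 2: 3, 3: 3}
Shortest distance to 2 = 3, path = [0, 2]


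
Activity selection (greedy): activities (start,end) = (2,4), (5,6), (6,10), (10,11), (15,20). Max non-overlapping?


Greedy: pick earliest-ending, then skip overlaps.
Selected (5 activities): [(2, 4), (5, 6), (6, 10), (10, 11), (15, 20)]


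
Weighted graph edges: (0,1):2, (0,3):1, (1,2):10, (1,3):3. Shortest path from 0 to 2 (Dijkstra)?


Dijkstra from 0:
Distances: {0: 0, 1: 2, 2: 12, 3: 1}
Shortest distance to 2 = 12, path = [0, 1, 2]


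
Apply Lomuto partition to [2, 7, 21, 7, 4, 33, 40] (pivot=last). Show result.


Elements <= 40 go left of pivot.
Result: [2, 7, 21, 7, 4, 33, 40], pivot at index 6


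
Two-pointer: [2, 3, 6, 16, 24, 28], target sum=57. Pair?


Two pointers: lo=0, hi=5
No pair sums to 57


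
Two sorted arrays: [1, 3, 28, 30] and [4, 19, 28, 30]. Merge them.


Compare heads, take smaller each step.
Merged: [1, 3, 4, 19, 28, 28, 30, 30]


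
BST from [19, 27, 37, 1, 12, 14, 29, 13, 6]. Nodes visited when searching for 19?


BST root = 19
Search for 19: compare at each node
Path: [19]


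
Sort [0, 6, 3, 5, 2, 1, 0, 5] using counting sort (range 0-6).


Count array: [2, 1, 1, 1, 0, 2, 1]
Reconstruct: [0, 0, 1, 2, 3, 5, 5, 6]


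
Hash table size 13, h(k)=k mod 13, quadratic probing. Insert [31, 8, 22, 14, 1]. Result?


Insertions: 31->slot 5; 8->slot 8; 22->slot 9; 14->slot 1; 1->slot 2
Table: [None, 14, 1, None, None, 31, None, None, 8, 22, None, None, None]


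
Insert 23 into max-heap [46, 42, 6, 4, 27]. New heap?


Append 23: [46, 42, 6, 4, 27, 23]
Bubble up: swap idx 5(23) with idx 2(6)
Result: [46, 42, 23, 4, 27, 6]


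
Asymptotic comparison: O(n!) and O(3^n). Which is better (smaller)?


exponential (base 3) grows slower than factorial
O(3^n) is asymptotically smaller; O(n!) grows faster


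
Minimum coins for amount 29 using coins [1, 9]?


dp[0]=0; dp[i]=1+min(dp[i-c] for c in coins)
...dp[24]=8, dp[25]=9, dp[26]=10, dp[27]=3, dp[28]=4, dp[29]=5
Minimum coins for 29 = 5


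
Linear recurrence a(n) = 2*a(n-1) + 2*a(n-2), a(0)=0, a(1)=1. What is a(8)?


Build bottom-up:
...a(6)=120, a(7)=328, a(8)=2*328+2*120=896


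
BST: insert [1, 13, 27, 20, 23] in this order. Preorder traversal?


Root = 1; build tree by BST insertion.
Preorder traversal: [1, 13, 27, 20, 23]


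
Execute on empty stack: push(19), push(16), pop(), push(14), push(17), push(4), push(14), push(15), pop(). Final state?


push(19) -> [19]
push(16) -> [19, 16]
pop() returns 16 -> [19]
push(14) -> [19, 14]
push(17) -> [19, 14, 17]
push(4) -> [19, 14, 17, 4]
push(14) -> [19, 14, 17, 4, 14]
push(15) -> [19, 14, 17, 4, 14, 15]
pop() returns 15 -> [19, 14, 17, 4, 14]
Final stack (bottom to top): [19, 14, 17, 4, 14]


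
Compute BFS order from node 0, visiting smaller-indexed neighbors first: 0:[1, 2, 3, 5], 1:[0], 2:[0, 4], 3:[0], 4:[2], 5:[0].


BFS queue: start with [0]
Visit order: [0, 1, 2, 3, 5, 4]


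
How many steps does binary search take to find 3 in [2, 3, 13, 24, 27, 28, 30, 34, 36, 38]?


Search for 3:
[0,9] mid=4 arr[4]=27
[0,3] mid=1 arr[1]=3
Total: 2 comparisons


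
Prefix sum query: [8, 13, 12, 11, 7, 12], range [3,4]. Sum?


Prefix sums: [0, 8, 21, 33, 44, 51, 63]
Sum[3..4] = prefix[5] - prefix[3] = 51 - 33 = 18


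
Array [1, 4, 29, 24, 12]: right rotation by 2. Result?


Right rotate by 2: [24, 12, 1, 4, 29]


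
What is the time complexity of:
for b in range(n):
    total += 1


Per nesting level: O(n) = O(n)
Complexity: O(n)


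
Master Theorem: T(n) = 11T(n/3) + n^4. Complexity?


a=11, b=3, c=4. log_3(11)=2.183 < c=4. Case 3: O(n^c) = O(n^4)
Complexity: O(n^4)


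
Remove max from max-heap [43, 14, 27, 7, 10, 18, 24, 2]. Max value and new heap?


Max = 43
Replace root with last, heapify down
Resulting heap: [27, 14, 24, 7, 10, 18, 2]


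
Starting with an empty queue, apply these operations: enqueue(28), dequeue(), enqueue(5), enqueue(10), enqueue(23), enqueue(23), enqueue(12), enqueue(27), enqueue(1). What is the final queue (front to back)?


enqueue(28) -> [28]
dequeue() returns 28 -> []
enqueue(5) -> [5]
enqueue(10) -> [5, 10]
enqueue(23) -> [5, 10, 23]
enqueue(23) -> [5, 10, 23, 23]
enqueue(12) -> [5, 10, 23, 23, 12]
enqueue(27) -> [5, 10, 23, 23, 12, 27]
enqueue(1) -> [5, 10, 23, 23, 12, 27, 1]
Final queue (front to back): [5, 10, 23, 23, 12, 27, 1]


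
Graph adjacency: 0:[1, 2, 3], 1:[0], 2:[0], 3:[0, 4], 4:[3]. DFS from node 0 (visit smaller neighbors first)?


DFS stack-based: start with [0]
Visit order: [0, 1, 2, 3, 4]


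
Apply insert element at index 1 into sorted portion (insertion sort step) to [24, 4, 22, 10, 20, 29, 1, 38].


After one pass: [4, 24, 22, 10, 20, 29, 1, 38]


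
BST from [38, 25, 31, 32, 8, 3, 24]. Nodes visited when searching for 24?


BST root = 38
Search for 24: compare at each node
Path: [38, 25, 8, 24]


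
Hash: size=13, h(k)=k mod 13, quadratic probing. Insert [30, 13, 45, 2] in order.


Insertions: 30->slot 4; 13->slot 0; 45->slot 6; 2->slot 2
Table: [13, None, 2, None, 30, None, 45, None, None, None, None, None, None]


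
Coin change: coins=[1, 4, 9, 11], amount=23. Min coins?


dp[0]=0; dp[i]=1+min(dp[i-c] for c in coins)
...dp[18]=2, dp[19]=3, dp[20]=2, dp[21]=3, dp[22]=2, dp[23]=3
Minimum coins for 23 = 3


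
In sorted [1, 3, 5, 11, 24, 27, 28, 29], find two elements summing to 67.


Two pointers: lo=0, hi=7
No pair sums to 67


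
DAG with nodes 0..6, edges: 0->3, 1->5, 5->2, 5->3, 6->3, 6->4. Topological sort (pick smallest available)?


Kahn's algorithm, process smallest node first
Order: [0, 1, 5, 2, 6, 3, 4]


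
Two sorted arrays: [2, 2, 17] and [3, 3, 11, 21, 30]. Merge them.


Compare heads, take smaller each step.
Merged: [2, 2, 3, 3, 11, 17, 21, 30]


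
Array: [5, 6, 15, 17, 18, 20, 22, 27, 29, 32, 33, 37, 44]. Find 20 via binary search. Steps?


Search for 20:
[0,12] mid=6 arr[6]=22
[0,5] mid=2 arr[2]=15
[3,5] mid=4 arr[4]=18
[5,5] mid=5 arr[5]=20
Total: 4 comparisons


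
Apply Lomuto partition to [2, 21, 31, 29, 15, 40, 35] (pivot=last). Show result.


Elements <= 35 go left of pivot.
Result: [2, 21, 31, 29, 15, 35, 40], pivot at index 5


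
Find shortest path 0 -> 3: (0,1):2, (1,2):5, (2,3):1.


Dijkstra from 0:
Distances: {0: 0, 1: 2, 2: 7, 3: 8}
Shortest distance to 3 = 8, path = [0, 1, 2, 3]


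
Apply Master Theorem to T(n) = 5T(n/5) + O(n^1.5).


a=5, b=5, c=1.5. log_5(5)=1 < c=1.5. Case 3: O(n^c) = O(n^1.500)
Complexity: O(n^1.500)


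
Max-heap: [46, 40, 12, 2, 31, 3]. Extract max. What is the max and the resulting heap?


Max = 46
Replace root with last, heapify down
Resulting heap: [40, 31, 12, 2, 3]


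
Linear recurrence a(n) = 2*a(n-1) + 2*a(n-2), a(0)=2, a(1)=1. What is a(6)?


Build bottom-up:
...a(4)=40, a(5)=108, a(6)=2*108+2*40=296


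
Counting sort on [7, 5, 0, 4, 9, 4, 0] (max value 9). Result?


Count array: [2, 0, 0, 0, 2, 1, 0, 1, 0, 1]
Reconstruct: [0, 0, 4, 4, 5, 7, 9]


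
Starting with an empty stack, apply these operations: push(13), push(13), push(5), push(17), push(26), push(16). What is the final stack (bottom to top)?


push(13) -> [13]
push(13) -> [13, 13]
push(5) -> [13, 13, 5]
push(17) -> [13, 13, 5, 17]
push(26) -> [13, 13, 5, 17, 26]
push(16) -> [13, 13, 5, 17, 26, 16]
Final stack (bottom to top): [13, 13, 5, 17, 26, 16]


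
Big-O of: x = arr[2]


Analysis: constant-time operation, no loop
Complexity: O(1)


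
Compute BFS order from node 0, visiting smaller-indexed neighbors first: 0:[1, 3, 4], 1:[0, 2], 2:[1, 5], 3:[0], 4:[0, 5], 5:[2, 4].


BFS queue: start with [0]
Visit order: [0, 1, 3, 4, 2, 5]


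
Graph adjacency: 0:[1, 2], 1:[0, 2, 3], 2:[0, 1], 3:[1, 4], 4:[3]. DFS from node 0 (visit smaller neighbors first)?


DFS stack-based: start with [0]
Visit order: [0, 1, 2, 3, 4]


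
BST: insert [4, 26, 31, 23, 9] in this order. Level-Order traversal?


Root = 4; build tree by BST insertion.
Level-Order traversal: [4, 26, 23, 31, 9]


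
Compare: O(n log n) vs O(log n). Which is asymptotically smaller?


logarithmic grows slower than linearithmic
O(log n) is asymptotically smaller; O(n log n) grows faster


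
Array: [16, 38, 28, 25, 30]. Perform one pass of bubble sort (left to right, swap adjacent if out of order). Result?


After one pass: [16, 28, 25, 30, 38]


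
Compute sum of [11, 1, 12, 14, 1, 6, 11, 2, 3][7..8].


Prefix sums: [0, 11, 12, 24, 38, 39, 45, 56, 58, 61]
Sum[7..8] = prefix[9] - prefix[7] = 61 - 56 = 5


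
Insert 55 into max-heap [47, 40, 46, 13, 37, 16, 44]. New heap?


Append 55: [47, 40, 46, 13, 37, 16, 44, 55]
Bubble up: swap idx 7(55) with idx 3(13); swap idx 3(55) with idx 1(40); swap idx 1(55) with idx 0(47)
Result: [55, 47, 46, 40, 37, 16, 44, 13]


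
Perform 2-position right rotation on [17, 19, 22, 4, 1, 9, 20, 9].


Right rotate by 2: [20, 9, 17, 19, 22, 4, 1, 9]


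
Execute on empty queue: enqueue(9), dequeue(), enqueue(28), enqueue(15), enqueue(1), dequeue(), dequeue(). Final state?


enqueue(9) -> [9]
dequeue() returns 9 -> []
enqueue(28) -> [28]
enqueue(15) -> [28, 15]
enqueue(1) -> [28, 15, 1]
dequeue() returns 28 -> [15, 1]
dequeue() returns 15 -> [1]
Final queue (front to back): [1]


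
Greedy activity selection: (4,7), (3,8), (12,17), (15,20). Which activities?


Greedy: pick earliest-ending, then skip overlaps.
Selected (2 activities): [(4, 7), (12, 17)]


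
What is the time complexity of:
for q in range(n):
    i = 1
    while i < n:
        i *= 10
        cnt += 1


Per nesting level: O(n) * O(log n) = O(n log n)
Complexity: O(n log n)


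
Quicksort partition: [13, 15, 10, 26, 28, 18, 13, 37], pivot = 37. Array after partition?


Elements <= 37 go left of pivot.
Result: [13, 15, 10, 26, 28, 18, 13, 37], pivot at index 7


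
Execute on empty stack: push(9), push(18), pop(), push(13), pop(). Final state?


push(9) -> [9]
push(18) -> [9, 18]
pop() returns 18 -> [9]
push(13) -> [9, 13]
pop() returns 13 -> [9]
Final stack (bottom to top): [9]


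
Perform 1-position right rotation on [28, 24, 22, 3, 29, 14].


Right rotate by 1: [14, 28, 24, 22, 3, 29]


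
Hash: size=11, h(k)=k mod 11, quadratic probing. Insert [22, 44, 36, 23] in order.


Insertions: 22->slot 0; 44->slot 1; 36->slot 3; 23->slot 2
Table: [22, 44, 23, 36, None, None, None, None, None, None, None]


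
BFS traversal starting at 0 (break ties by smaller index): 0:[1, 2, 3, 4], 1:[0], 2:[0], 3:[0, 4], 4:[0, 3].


BFS queue: start with [0]
Visit order: [0, 1, 2, 3, 4]


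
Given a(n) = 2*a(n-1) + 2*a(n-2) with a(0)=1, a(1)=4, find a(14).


Build bottom-up:
...a(12)=236224, a(13)=645376, a(14)=2*645376+2*236224=1763200


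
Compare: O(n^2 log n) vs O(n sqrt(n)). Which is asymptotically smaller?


n^1.5 grows slower than n^2 log n
O(n sqrt(n)) is asymptotically smaller; O(n^2 log n) grows faster


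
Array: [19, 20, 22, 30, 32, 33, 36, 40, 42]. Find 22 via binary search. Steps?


Search for 22:
[0,8] mid=4 arr[4]=32
[0,3] mid=1 arr[1]=20
[2,3] mid=2 arr[2]=22
Total: 3 comparisons


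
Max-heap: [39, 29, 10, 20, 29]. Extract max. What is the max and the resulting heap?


Max = 39
Replace root with last, heapify down
Resulting heap: [29, 29, 10, 20]


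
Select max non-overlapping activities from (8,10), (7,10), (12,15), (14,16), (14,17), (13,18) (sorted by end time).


Greedy: pick earliest-ending, then skip overlaps.
Selected (2 activities): [(8, 10), (12, 15)]


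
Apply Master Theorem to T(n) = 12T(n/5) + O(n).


a=12, b=5, c=1. log_5(12)=1.544 > c=1. Case 1: O(n^log_b(a)) = O(n^1.544)
Complexity: O(n^1.544)


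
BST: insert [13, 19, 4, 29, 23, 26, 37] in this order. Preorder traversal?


Root = 13; build tree by BST insertion.
Preorder traversal: [13, 4, 19, 29, 23, 26, 37]


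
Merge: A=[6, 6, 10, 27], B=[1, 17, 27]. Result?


Compare heads, take smaller each step.
Merged: [1, 6, 6, 10, 17, 27, 27]


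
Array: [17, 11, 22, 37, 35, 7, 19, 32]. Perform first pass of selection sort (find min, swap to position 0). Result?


After one pass: [7, 11, 22, 37, 35, 17, 19, 32]


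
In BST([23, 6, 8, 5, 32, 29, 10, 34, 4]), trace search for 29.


BST root = 23
Search for 29: compare at each node
Path: [23, 32, 29]


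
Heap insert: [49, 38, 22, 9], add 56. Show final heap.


Append 56: [49, 38, 22, 9, 56]
Bubble up: swap idx 4(56) with idx 1(38); swap idx 1(56) with idx 0(49)
Result: [56, 49, 22, 9, 38]


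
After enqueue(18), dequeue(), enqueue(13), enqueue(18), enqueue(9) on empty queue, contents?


enqueue(18) -> [18]
dequeue() returns 18 -> []
enqueue(13) -> [13]
enqueue(18) -> [13, 18]
enqueue(9) -> [13, 18, 9]
Final queue (front to back): [13, 18, 9]


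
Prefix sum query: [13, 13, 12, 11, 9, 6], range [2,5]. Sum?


Prefix sums: [0, 13, 26, 38, 49, 58, 64]
Sum[2..5] = prefix[6] - prefix[2] = 64 - 26 = 38


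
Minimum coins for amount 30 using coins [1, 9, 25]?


dp[0]=0; dp[i]=1+min(dp[i-c] for c in coins)
...dp[25]=1, dp[26]=2, dp[27]=3, dp[28]=4, dp[29]=5, dp[30]=6
Minimum coins for 30 = 6


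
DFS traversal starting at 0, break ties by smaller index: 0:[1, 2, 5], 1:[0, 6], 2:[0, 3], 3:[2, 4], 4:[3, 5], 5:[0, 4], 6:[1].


DFS stack-based: start with [0]
Visit order: [0, 1, 6, 2, 3, 4, 5]


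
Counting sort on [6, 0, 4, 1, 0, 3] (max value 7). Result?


Count array: [2, 1, 0, 1, 1, 0, 1, 0]
Reconstruct: [0, 0, 1, 3, 4, 6]


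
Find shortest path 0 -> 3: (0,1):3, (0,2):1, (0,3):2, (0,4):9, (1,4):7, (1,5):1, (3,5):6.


Dijkstra from 0:
Distances: {0: 0, 1: 3, 2: 1, 3: 2, 4: 9, 5: 4}
Shortest distance to 3 = 2, path = [0, 3]


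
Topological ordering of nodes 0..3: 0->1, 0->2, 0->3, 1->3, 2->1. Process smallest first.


Kahn's algorithm, process smallest node first
Order: [0, 2, 1, 3]


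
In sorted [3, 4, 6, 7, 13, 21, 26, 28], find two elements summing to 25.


Two pointers: lo=0, hi=7
Found pair: (4, 21) summing to 25


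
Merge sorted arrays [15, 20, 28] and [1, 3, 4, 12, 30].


Compare heads, take smaller each step.
Merged: [1, 3, 4, 12, 15, 20, 28, 30]


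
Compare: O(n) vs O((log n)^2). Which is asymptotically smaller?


polylogarithmic grows slower than linear
O((log n)^2) is asymptotically smaller; O(n) grows faster


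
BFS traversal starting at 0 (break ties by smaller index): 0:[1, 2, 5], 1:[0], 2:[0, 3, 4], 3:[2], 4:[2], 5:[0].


BFS queue: start with [0]
Visit order: [0, 1, 2, 5, 3, 4]


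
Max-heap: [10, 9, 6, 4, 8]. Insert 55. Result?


Append 55: [10, 9, 6, 4, 8, 55]
Bubble up: swap idx 5(55) with idx 2(6); swap idx 2(55) with idx 0(10)
Result: [55, 9, 10, 4, 8, 6]


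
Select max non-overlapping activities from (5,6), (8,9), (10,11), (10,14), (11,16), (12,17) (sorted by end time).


Greedy: pick earliest-ending, then skip overlaps.
Selected (4 activities): [(5, 6), (8, 9), (10, 11), (11, 16)]


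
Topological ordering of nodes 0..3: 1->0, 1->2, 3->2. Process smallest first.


Kahn's algorithm, process smallest node first
Order: [1, 0, 3, 2]


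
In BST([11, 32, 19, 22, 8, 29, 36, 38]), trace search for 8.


BST root = 11
Search for 8: compare at each node
Path: [11, 8]


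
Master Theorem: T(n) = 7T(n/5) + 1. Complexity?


a=7, b=5, c=0. log_5(7)=1.209 > c=0. Case 1: O(n^log_b(a)) = O(n^1.209)
Complexity: O(n^1.209)


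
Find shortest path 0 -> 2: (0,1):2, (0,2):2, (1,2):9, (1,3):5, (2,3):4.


Dijkstra from 0:
Distances: {0: 0, 1: 2, 2: 2, 3: 6}
Shortest distance to 2 = 2, path = [0, 2]


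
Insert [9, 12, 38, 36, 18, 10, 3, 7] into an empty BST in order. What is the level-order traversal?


Root = 9; build tree by BST insertion.
Level-Order traversal: [9, 3, 12, 7, 10, 38, 36, 18]


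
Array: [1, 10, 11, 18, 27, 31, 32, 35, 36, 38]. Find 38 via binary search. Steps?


Search for 38:
[0,9] mid=4 arr[4]=27
[5,9] mid=7 arr[7]=35
[8,9] mid=8 arr[8]=36
[9,9] mid=9 arr[9]=38
Total: 4 comparisons


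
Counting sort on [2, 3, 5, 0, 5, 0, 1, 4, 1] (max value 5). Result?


Count array: [2, 2, 1, 1, 1, 2]
Reconstruct: [0, 0, 1, 1, 2, 3, 4, 5, 5]


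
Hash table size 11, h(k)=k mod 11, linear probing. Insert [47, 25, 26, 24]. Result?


Insertions: 47->slot 3; 25->slot 4; 26->slot 5; 24->slot 2
Table: [None, None, 24, 47, 25, 26, None, None, None, None, None]


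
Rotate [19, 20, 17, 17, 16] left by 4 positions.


Left rotate by 4: [16, 19, 20, 17, 17]


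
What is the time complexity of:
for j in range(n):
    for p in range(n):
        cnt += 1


Per nesting level: O(n) * O(n) = O(n^2)
Complexity: O(n^2)


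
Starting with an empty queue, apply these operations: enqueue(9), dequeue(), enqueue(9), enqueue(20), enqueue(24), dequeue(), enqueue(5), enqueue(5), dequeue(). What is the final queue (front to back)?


enqueue(9) -> [9]
dequeue() returns 9 -> []
enqueue(9) -> [9]
enqueue(20) -> [9, 20]
enqueue(24) -> [9, 20, 24]
dequeue() returns 9 -> [20, 24]
enqueue(5) -> [20, 24, 5]
enqueue(5) -> [20, 24, 5, 5]
dequeue() returns 20 -> [24, 5, 5]
Final queue (front to back): [24, 5, 5]


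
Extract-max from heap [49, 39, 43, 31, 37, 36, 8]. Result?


Max = 49
Replace root with last, heapify down
Resulting heap: [43, 39, 36, 31, 37, 8]


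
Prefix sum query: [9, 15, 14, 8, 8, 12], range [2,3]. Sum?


Prefix sums: [0, 9, 24, 38, 46, 54, 66]
Sum[2..3] = prefix[4] - prefix[2] = 46 - 24 = 22


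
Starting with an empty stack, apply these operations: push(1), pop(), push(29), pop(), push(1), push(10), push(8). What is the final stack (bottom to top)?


push(1) -> [1]
pop() returns 1 -> []
push(29) -> [29]
pop() returns 29 -> []
push(1) -> [1]
push(10) -> [1, 10]
push(8) -> [1, 10, 8]
Final stack (bottom to top): [1, 10, 8]


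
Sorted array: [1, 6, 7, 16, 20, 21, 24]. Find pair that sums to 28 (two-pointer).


Two pointers: lo=0, hi=6
Found pair: (7, 21) summing to 28


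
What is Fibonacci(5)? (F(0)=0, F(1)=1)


F(n)=F(n-1)+F(n-2)
...F(3)=2, F(4)=3, F(5)=5


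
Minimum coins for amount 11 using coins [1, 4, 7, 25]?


dp[0]=0; dp[i]=1+min(dp[i-c] for c in coins)
...dp[6]=3, dp[7]=1, dp[8]=2, dp[9]=3, dp[10]=4, dp[11]=2
Minimum coins for 11 = 2


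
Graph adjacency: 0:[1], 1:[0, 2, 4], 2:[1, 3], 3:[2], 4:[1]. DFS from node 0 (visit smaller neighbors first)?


DFS stack-based: start with [0]
Visit order: [0, 1, 2, 3, 4]


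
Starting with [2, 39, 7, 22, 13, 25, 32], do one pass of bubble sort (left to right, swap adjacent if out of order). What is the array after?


After one pass: [2, 7, 22, 13, 25, 32, 39]


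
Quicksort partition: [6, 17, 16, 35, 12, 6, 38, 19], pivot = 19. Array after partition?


Elements <= 19 go left of pivot.
Result: [6, 17, 16, 12, 6, 19, 38, 35], pivot at index 5


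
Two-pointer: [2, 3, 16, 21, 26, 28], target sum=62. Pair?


Two pointers: lo=0, hi=5
No pair sums to 62


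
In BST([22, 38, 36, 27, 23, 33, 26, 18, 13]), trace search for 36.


BST root = 22
Search for 36: compare at each node
Path: [22, 38, 36]


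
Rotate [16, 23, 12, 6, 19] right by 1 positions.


Right rotate by 1: [19, 16, 23, 12, 6]


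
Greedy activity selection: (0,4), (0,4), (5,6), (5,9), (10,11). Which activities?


Greedy: pick earliest-ending, then skip overlaps.
Selected (3 activities): [(0, 4), (5, 6), (10, 11)]


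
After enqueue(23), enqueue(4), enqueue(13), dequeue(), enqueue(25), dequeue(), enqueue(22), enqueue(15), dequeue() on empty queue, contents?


enqueue(23) -> [23]
enqueue(4) -> [23, 4]
enqueue(13) -> [23, 4, 13]
dequeue() returns 23 -> [4, 13]
enqueue(25) -> [4, 13, 25]
dequeue() returns 4 -> [13, 25]
enqueue(22) -> [13, 25, 22]
enqueue(15) -> [13, 25, 22, 15]
dequeue() returns 13 -> [25, 22, 15]
Final queue (front to back): [25, 22, 15]


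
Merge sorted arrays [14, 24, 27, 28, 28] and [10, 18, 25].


Compare heads, take smaller each step.
Merged: [10, 14, 18, 24, 25, 27, 28, 28]


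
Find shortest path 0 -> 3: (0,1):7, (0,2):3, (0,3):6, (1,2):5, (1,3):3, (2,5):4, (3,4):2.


Dijkstra from 0:
Distances: {0: 0, 1: 7, 2: 3, 3: 6, 4: 8, 5: 7}
Shortest distance to 3 = 6, path = [0, 3]


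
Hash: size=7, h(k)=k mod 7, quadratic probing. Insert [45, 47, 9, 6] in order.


Insertions: 45->slot 3; 47->slot 5; 9->slot 2; 6->slot 6
Table: [None, None, 9, 45, None, 47, 6]


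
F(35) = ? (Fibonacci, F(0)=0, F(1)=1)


F(n)=F(n-1)+F(n-2)
...F(33)=3524578, F(34)=5702887, F(35)=9227465


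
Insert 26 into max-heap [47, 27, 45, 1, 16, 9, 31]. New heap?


Append 26: [47, 27, 45, 1, 16, 9, 31, 26]
Bubble up: swap idx 7(26) with idx 3(1)
Result: [47, 27, 45, 26, 16, 9, 31, 1]


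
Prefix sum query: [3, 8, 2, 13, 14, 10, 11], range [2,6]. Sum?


Prefix sums: [0, 3, 11, 13, 26, 40, 50, 61]
Sum[2..6] = prefix[7] - prefix[2] = 61 - 11 = 50


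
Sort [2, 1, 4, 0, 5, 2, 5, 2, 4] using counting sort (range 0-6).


Count array: [1, 1, 3, 0, 2, 2, 0]
Reconstruct: [0, 1, 2, 2, 2, 4, 4, 5, 5]


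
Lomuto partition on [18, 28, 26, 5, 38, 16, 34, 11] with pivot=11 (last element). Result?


Elements <= 11 go left of pivot.
Result: [5, 11, 26, 18, 38, 16, 34, 28], pivot at index 1


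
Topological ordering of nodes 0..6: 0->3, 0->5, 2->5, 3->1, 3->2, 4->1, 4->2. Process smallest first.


Kahn's algorithm, process smallest node first
Order: [0, 3, 4, 1, 2, 5, 6]


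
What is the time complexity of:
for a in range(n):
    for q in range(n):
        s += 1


Per nesting level: O(n) * O(n) = O(n^2)
Complexity: O(n^2)


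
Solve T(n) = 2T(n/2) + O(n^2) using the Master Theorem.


a=2, b=2, c=2. log_2(2)=1 < c=2. Case 3: O(n^c) = O(n^2)
Complexity: O(n^2)


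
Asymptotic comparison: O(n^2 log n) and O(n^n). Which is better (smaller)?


n^2 log n grows slower than n^n
O(n^2 log n) is asymptotically smaller; O(n^n) grows faster


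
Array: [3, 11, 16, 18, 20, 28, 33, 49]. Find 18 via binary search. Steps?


Search for 18:
[0,7] mid=3 arr[3]=18
Total: 1 comparisons


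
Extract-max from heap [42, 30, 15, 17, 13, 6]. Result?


Max = 42
Replace root with last, heapify down
Resulting heap: [30, 17, 15, 6, 13]


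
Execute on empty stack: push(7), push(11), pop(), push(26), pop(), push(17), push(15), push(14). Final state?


push(7) -> [7]
push(11) -> [7, 11]
pop() returns 11 -> [7]
push(26) -> [7, 26]
pop() returns 26 -> [7]
push(17) -> [7, 17]
push(15) -> [7, 17, 15]
push(14) -> [7, 17, 15, 14]
Final stack (bottom to top): [7, 17, 15, 14]


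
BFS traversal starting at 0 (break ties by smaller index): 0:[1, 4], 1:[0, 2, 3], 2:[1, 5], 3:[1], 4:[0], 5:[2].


BFS queue: start with [0]
Visit order: [0, 1, 4, 2, 3, 5]


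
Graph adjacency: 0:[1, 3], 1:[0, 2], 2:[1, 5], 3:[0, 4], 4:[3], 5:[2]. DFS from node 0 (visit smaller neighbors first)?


DFS stack-based: start with [0]
Visit order: [0, 1, 2, 5, 3, 4]


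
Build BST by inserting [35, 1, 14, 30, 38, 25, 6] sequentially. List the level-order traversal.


Root = 35; build tree by BST insertion.
Level-Order traversal: [35, 1, 38, 14, 6, 30, 25]


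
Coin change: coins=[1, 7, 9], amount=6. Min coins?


dp[0]=0; dp[i]=1+min(dp[i-c] for c in coins)
...dp[1]=1, dp[2]=2, dp[3]=3, dp[4]=4, dp[5]=5, dp[6]=6
Minimum coins for 6 = 6


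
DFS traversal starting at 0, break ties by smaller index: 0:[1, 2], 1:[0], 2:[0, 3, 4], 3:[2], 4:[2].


DFS stack-based: start with [0]
Visit order: [0, 1, 2, 3, 4]


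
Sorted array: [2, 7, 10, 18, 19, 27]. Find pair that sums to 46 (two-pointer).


Two pointers: lo=0, hi=5
Found pair: (19, 27) summing to 46


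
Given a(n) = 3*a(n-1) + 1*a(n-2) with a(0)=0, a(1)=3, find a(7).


Build bottom-up:
...a(5)=327, a(6)=1080, a(7)=3*1080+1*327=3567


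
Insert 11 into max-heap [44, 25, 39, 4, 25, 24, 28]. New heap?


Append 11: [44, 25, 39, 4, 25, 24, 28, 11]
Bubble up: swap idx 7(11) with idx 3(4)
Result: [44, 25, 39, 11, 25, 24, 28, 4]


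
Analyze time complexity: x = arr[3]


Analysis: constant-time operation, no loop
Complexity: O(1)


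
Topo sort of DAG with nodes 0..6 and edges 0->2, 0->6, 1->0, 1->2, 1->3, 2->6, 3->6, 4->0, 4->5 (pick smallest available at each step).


Kahn's algorithm, process smallest node first
Order: [1, 3, 4, 0, 2, 5, 6]


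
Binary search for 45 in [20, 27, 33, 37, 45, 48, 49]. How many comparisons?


Search for 45:
[0,6] mid=3 arr[3]=37
[4,6] mid=5 arr[5]=48
[4,4] mid=4 arr[4]=45
Total: 3 comparisons


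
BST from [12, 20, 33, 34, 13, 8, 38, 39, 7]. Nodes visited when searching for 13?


BST root = 12
Search for 13: compare at each node
Path: [12, 20, 13]


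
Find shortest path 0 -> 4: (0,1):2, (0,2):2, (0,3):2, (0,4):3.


Dijkstra from 0:
Distances: {0: 0, 1: 2, 2: 2, 3: 2, 4: 3}
Shortest distance to 4 = 3, path = [0, 4]


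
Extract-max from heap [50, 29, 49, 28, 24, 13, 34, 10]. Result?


Max = 50
Replace root with last, heapify down
Resulting heap: [49, 29, 34, 28, 24, 13, 10]


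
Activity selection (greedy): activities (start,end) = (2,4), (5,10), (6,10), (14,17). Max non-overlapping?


Greedy: pick earliest-ending, then skip overlaps.
Selected (3 activities): [(2, 4), (5, 10), (14, 17)]


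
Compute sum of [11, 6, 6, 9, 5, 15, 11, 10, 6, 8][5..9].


Prefix sums: [0, 11, 17, 23, 32, 37, 52, 63, 73, 79, 87]
Sum[5..9] = prefix[10] - prefix[5] = 87 - 37 = 50


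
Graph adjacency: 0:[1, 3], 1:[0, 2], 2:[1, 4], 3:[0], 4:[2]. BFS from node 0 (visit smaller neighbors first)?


BFS queue: start with [0]
Visit order: [0, 1, 3, 2, 4]


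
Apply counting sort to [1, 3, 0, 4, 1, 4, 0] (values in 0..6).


Count array: [2, 2, 0, 1, 2, 0, 0]
Reconstruct: [0, 0, 1, 1, 3, 4, 4]


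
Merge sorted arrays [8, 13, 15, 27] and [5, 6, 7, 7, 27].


Compare heads, take smaller each step.
Merged: [5, 6, 7, 7, 8, 13, 15, 27, 27]


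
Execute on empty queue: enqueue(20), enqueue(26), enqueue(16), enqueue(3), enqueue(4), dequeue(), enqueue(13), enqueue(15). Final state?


enqueue(20) -> [20]
enqueue(26) -> [20, 26]
enqueue(16) -> [20, 26, 16]
enqueue(3) -> [20, 26, 16, 3]
enqueue(4) -> [20, 26, 16, 3, 4]
dequeue() returns 20 -> [26, 16, 3, 4]
enqueue(13) -> [26, 16, 3, 4, 13]
enqueue(15) -> [26, 16, 3, 4, 13, 15]
Final queue (front to back): [26, 16, 3, 4, 13, 15]


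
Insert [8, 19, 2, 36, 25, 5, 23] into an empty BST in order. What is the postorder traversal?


Root = 8; build tree by BST insertion.
Postorder traversal: [5, 2, 23, 25, 36, 19, 8]


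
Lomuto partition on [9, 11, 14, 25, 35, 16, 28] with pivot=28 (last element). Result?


Elements <= 28 go left of pivot.
Result: [9, 11, 14, 25, 16, 28, 35], pivot at index 5


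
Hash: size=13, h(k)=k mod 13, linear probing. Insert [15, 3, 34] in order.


Insertions: 15->slot 2; 3->slot 3; 34->slot 8
Table: [None, None, 15, 3, None, None, None, None, 34, None, None, None, None]


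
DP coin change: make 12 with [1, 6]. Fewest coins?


dp[0]=0; dp[i]=1+min(dp[i-c] for c in coins)
...dp[7]=2, dp[8]=3, dp[9]=4, dp[10]=5, dp[11]=6, dp[12]=2
Minimum coins for 12 = 2


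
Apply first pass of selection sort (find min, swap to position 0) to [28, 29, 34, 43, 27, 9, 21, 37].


After one pass: [9, 29, 34, 43, 27, 28, 21, 37]


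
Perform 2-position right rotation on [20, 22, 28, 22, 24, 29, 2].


Right rotate by 2: [29, 2, 20, 22, 28, 22, 24]


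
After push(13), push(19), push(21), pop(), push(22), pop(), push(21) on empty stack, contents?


push(13) -> [13]
push(19) -> [13, 19]
push(21) -> [13, 19, 21]
pop() returns 21 -> [13, 19]
push(22) -> [13, 19, 22]
pop() returns 22 -> [13, 19]
push(21) -> [13, 19, 21]
Final stack (bottom to top): [13, 19, 21]


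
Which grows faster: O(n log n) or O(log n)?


logarithmic grows slower than linearithmic
O(log n) is asymptotically smaller; O(n log n) grows faster


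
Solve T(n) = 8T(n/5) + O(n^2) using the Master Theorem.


a=8, b=5, c=2. log_5(8)=1.292 < c=2. Case 3: O(n^c) = O(n^2)
Complexity: O(n^2)


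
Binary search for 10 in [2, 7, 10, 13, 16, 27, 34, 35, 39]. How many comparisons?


Search for 10:
[0,8] mid=4 arr[4]=16
[0,3] mid=1 arr[1]=7
[2,3] mid=2 arr[2]=10
Total: 3 comparisons


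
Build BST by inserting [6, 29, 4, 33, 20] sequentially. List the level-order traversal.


Root = 6; build tree by BST insertion.
Level-Order traversal: [6, 4, 29, 20, 33]


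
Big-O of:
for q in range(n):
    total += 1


Per nesting level: O(n) = O(n)
Complexity: O(n)


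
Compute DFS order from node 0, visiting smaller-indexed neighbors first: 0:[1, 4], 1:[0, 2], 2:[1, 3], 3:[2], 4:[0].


DFS stack-based: start with [0]
Visit order: [0, 1, 2, 3, 4]


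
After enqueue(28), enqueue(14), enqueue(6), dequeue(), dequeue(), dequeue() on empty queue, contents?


enqueue(28) -> [28]
enqueue(14) -> [28, 14]
enqueue(6) -> [28, 14, 6]
dequeue() returns 28 -> [14, 6]
dequeue() returns 14 -> [6]
dequeue() returns 6 -> []
Final queue (front to back): []


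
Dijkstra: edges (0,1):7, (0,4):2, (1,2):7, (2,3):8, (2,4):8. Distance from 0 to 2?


Dijkstra from 0:
Distances: {0: 0, 1: 7, 2: 10, 3: 18, 4: 2}
Shortest distance to 2 = 10, path = [0, 4, 2]


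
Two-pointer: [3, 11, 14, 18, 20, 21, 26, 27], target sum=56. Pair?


Two pointers: lo=0, hi=7
No pair sums to 56


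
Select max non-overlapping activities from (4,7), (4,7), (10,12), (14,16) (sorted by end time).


Greedy: pick earliest-ending, then skip overlaps.
Selected (3 activities): [(4, 7), (10, 12), (14, 16)]


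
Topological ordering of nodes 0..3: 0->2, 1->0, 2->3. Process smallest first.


Kahn's algorithm, process smallest node first
Order: [1, 0, 2, 3]


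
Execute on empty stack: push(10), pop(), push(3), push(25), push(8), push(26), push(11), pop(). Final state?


push(10) -> [10]
pop() returns 10 -> []
push(3) -> [3]
push(25) -> [3, 25]
push(8) -> [3, 25, 8]
push(26) -> [3, 25, 8, 26]
push(11) -> [3, 25, 8, 26, 11]
pop() returns 11 -> [3, 25, 8, 26]
Final stack (bottom to top): [3, 25, 8, 26]


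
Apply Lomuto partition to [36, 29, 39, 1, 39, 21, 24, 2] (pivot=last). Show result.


Elements <= 2 go left of pivot.
Result: [1, 2, 39, 36, 39, 21, 24, 29], pivot at index 1


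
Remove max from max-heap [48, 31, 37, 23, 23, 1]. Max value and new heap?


Max = 48
Replace root with last, heapify down
Resulting heap: [37, 31, 1, 23, 23]


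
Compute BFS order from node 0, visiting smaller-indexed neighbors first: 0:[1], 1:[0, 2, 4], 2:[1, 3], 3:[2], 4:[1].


BFS queue: start with [0]
Visit order: [0, 1, 2, 4, 3]


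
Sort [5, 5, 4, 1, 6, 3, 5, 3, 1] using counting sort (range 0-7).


Count array: [0, 2, 0, 2, 1, 3, 1, 0]
Reconstruct: [1, 1, 3, 3, 4, 5, 5, 5, 6]


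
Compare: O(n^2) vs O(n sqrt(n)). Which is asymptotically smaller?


n^1.5 grows slower than quadratic
O(n sqrt(n)) is asymptotically smaller; O(n^2) grows faster


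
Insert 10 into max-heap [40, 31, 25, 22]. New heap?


Append 10: [40, 31, 25, 22, 10]
Bubble up: no swaps needed
Result: [40, 31, 25, 22, 10]


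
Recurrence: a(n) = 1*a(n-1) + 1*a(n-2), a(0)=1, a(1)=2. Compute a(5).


Build bottom-up:
...a(3)=5, a(4)=8, a(5)=1*8+1*5=13


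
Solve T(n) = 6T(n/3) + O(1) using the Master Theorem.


a=6, b=3, c=0. log_3(6)=1.631 > c=0. Case 1: O(n^log_b(a)) = O(n^1.631)
Complexity: O(n^1.631)


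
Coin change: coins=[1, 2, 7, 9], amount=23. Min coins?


dp[0]=0; dp[i]=1+min(dp[i-c] for c in coins)
...dp[18]=2, dp[19]=3, dp[20]=3, dp[21]=3, dp[22]=4, dp[23]=3
Minimum coins for 23 = 3


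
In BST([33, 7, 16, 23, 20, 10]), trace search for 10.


BST root = 33
Search for 10: compare at each node
Path: [33, 7, 16, 10]


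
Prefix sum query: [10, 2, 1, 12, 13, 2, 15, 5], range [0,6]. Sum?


Prefix sums: [0, 10, 12, 13, 25, 38, 40, 55, 60]
Sum[0..6] = prefix[7] - prefix[0] = 55 - 0 = 55


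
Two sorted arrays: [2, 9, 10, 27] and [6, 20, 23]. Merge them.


Compare heads, take smaller each step.
Merged: [2, 6, 9, 10, 20, 23, 27]


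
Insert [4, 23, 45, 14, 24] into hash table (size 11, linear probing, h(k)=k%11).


Insertions: 4->slot 4; 23->slot 1; 45->slot 2; 14->slot 3; 24->slot 5
Table: [None, 23, 45, 14, 4, 24, None, None, None, None, None]


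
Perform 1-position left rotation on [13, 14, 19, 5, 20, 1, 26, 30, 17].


Left rotate by 1: [14, 19, 5, 20, 1, 26, 30, 17, 13]


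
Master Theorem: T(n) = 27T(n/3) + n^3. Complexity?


a=27, b=3, c=3. log_3(27)=3 = c=3. Case 2: O(n^c log n) = O(n^3 log n)
Complexity: O(n^3 log n)


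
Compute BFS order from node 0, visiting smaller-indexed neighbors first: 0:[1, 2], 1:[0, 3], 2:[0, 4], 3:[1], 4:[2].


BFS queue: start with [0]
Visit order: [0, 1, 2, 3, 4]


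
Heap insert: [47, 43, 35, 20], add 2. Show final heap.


Append 2: [47, 43, 35, 20, 2]
Bubble up: no swaps needed
Result: [47, 43, 35, 20, 2]


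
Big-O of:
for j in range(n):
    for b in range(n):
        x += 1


Per nesting level: O(n) * O(n) = O(n^2)
Complexity: O(n^2)


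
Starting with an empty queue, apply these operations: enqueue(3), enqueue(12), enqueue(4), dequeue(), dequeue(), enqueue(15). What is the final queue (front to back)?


enqueue(3) -> [3]
enqueue(12) -> [3, 12]
enqueue(4) -> [3, 12, 4]
dequeue() returns 3 -> [12, 4]
dequeue() returns 12 -> [4]
enqueue(15) -> [4, 15]
Final queue (front to back): [4, 15]


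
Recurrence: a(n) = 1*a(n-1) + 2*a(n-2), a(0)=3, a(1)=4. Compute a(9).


Build bottom-up:
...a(7)=298, a(8)=598, a(9)=1*598+2*298=1194


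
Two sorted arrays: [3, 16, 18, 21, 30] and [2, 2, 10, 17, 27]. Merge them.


Compare heads, take smaller each step.
Merged: [2, 2, 3, 10, 16, 17, 18, 21, 27, 30]


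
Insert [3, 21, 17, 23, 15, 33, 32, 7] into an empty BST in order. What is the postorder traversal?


Root = 3; build tree by BST insertion.
Postorder traversal: [7, 15, 17, 32, 33, 23, 21, 3]


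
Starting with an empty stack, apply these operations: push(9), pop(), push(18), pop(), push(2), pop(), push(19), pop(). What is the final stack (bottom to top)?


push(9) -> [9]
pop() returns 9 -> []
push(18) -> [18]
pop() returns 18 -> []
push(2) -> [2]
pop() returns 2 -> []
push(19) -> [19]
pop() returns 19 -> []
Final stack (bottom to top): []


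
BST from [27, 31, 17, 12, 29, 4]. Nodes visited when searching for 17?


BST root = 27
Search for 17: compare at each node
Path: [27, 17]


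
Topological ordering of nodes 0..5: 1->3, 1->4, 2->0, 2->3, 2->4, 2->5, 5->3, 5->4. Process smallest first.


Kahn's algorithm, process smallest node first
Order: [1, 2, 0, 5, 3, 4]


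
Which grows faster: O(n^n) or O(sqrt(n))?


sublinear grows slower than n^n
O(sqrt(n)) is asymptotically smaller; O(n^n) grows faster


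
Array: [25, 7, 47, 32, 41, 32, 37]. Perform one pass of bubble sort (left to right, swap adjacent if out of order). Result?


After one pass: [7, 25, 32, 41, 32, 37, 47]


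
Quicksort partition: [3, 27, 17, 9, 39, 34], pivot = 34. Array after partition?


Elements <= 34 go left of pivot.
Result: [3, 27, 17, 9, 34, 39], pivot at index 4


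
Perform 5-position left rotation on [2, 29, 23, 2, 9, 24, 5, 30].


Left rotate by 5: [24, 5, 30, 2, 29, 23, 2, 9]


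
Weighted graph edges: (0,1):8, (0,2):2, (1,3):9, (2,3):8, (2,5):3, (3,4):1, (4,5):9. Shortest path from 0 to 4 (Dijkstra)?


Dijkstra from 0:
Distances: {0: 0, 1: 8, 2: 2, 3: 10, 4: 11, 5: 5}
Shortest distance to 4 = 11, path = [0, 2, 3, 4]


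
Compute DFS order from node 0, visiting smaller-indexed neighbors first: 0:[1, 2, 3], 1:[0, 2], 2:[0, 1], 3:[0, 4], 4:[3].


DFS stack-based: start with [0]
Visit order: [0, 1, 2, 3, 4]
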